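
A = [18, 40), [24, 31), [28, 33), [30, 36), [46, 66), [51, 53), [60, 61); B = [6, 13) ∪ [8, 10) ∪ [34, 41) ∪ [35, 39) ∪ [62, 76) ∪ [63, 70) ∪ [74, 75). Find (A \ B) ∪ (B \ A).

First set merges to [18, 40), [46, 66).
Second set merges to [6, 13), [34, 41), [62, 76).
A \ B = [18, 34), [46, 62).
B \ A = [6, 13), [40, 41), [66, 76).
Union of the two gives the symmetric difference.

[6, 13) ∪ [18, 34) ∪ [40, 41) ∪ [46, 62) ∪ [66, 76)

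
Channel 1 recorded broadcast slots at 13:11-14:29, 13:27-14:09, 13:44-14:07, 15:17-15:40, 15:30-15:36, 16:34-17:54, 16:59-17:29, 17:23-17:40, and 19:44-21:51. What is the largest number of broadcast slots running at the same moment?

3

At 13:44, 3 of the intervals are simultaneously active.
No point has more.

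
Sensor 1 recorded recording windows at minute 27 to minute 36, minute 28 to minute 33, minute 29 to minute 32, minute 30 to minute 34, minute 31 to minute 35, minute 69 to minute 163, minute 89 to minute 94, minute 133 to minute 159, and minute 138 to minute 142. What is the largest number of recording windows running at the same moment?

Walk the sorted start/end points keeping a running depth.
The depth first hits 5 at minute 31.

5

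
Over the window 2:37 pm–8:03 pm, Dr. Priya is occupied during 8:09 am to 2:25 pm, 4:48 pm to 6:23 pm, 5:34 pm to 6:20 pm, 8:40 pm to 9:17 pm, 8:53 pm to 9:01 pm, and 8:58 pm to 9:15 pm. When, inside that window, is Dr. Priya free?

2:37 pm–4:48 pm, 6:23 pm–8:03 pm

Covered (merged): 8:09 am–2:25 pm, 4:48 pm–6:23 pm, 8:40 pm–9:17 pm.
Gaps within 2:37 pm–8:03 pm: 2:37 pm–4:48 pm, 6:23 pm–8:03 pm.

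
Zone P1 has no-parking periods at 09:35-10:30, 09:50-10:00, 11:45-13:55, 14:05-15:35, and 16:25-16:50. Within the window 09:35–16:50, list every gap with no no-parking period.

Covered (merged): 09:35–10:30, 11:45–13:55, 14:05–15:35, 16:25–16:50.
Gaps within 09:35–16:50: 10:30–11:45, 13:55–14:05, 15:35–16:25.

10:30–11:45, 13:55–14:05, 15:35–16:25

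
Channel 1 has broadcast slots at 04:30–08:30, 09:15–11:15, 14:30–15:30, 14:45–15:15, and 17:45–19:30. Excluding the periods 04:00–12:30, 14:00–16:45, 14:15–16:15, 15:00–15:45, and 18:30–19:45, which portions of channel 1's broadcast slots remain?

A, merged: 04:30-08:30, 09:15-11:15, 14:30-15:30, 17:45-19:30.
B, merged: 04:00-12:30, 14:00-16:45, 18:30-19:45.
04:30-08:30: entirely removed.
09:15-11:15: entirely removed.
14:30-15:30: entirely removed.
17:45-19:30 \ B = 17:45-18:30.

17:45-18:30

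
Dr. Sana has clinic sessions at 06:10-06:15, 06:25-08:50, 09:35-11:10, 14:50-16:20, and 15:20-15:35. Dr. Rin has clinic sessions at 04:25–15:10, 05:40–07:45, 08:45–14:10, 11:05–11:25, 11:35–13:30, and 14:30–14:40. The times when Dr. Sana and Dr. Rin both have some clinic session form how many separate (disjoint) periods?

4

Merge the first list: 06:10-06:15, 06:25-08:50, 09:35-11:10, 14:50-16:20.
Merge the second list: 04:25-15:10.
A ∩ B = 06:10-06:15, 06:25-08:50, 09:35-11:10, 14:50-15:10.
That is 4 disjoint pieces.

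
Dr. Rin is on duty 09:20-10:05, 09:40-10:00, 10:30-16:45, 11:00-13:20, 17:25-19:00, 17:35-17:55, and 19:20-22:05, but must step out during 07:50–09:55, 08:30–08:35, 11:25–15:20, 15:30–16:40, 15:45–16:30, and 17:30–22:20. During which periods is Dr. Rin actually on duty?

First set merges to 09:20-10:05, 10:30-16:45, 17:25-19:00, 19:20-22:05.
Second set merges to 07:50-09:55, 11:25-15:20, 15:30-16:40, 17:30-22:20.
09:20-10:05 with B removed leaves 09:55-10:05.
10:30-16:45 with B removed leaves 10:30-11:25, 15:20-15:30, 16:40-16:45.
17:25-19:00 with B removed leaves 17:25-17:30.
19:20-22:05 lies entirely inside B → drops out.

09:55-10:05, 10:30-11:25, 15:20-15:30, 16:40-16:45, 17:25-17:30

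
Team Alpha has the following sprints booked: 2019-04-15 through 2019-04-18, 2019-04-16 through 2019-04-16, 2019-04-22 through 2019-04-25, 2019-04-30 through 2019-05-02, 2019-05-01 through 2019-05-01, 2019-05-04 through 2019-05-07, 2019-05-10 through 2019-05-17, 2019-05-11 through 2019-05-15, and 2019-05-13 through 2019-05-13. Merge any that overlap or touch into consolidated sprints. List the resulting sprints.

2019-04-16 through 2019-04-16 overlaps/touches 2019-04-15 through 2019-04-18 → extend to 2019-04-15 through 2019-04-18.
2019-04-22 through 2019-04-25 is disjoint → start new block.
2019-04-30 through 2019-05-02 is disjoint → start new block.
2019-05-01 through 2019-05-01 overlaps/touches 2019-04-30 through 2019-05-02 → extend to 2019-04-30 through 2019-05-02.
2019-05-04 through 2019-05-07 is disjoint → start new block.
2019-05-10 through 2019-05-17 is disjoint → start new block.
2019-05-11 through 2019-05-15 overlaps/touches 2019-05-10 through 2019-05-17 → extend to 2019-05-10 through 2019-05-17.
2019-05-13 through 2019-05-13 overlaps/touches 2019-05-10 through 2019-05-17 → extend to 2019-05-10 through 2019-05-17.

2019-04-15 through 2019-04-18, 2019-04-22 through 2019-04-25, 2019-04-30 through 2019-05-02, 2019-05-04 through 2019-05-07, 2019-05-10 through 2019-05-17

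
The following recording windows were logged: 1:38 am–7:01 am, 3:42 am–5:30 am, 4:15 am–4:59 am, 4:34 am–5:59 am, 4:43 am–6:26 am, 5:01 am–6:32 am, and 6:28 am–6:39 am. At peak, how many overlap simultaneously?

Sweep endpoints in order; track running count of active intervals.
Peak of 5 reached at 4:43 am.

5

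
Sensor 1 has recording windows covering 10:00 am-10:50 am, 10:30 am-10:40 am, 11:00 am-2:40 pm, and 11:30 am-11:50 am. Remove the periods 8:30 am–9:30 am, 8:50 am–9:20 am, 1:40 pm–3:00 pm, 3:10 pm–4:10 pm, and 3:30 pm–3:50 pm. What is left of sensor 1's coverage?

10:00 am-10:50 am, 11:00 am-1:40 pm

First set merges to 10:00 am-10:50 am, 11:00 am-2:40 pm.
Second set merges to 8:30 am-9:30 am, 1:40 pm-3:00 pm, 3:10 pm-4:10 pm.
10:00 am-10:50 am is untouched.
11:00 am-2:40 pm with B removed leaves 11:00 am-1:40 pm.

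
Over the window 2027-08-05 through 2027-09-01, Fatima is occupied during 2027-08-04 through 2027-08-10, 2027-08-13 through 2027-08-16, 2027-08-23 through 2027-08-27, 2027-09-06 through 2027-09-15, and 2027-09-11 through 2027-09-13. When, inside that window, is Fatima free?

2027-08-11 through 2027-08-12, 2027-08-17 through 2027-08-22, 2027-08-28 through 2027-09-01

The merged coverage is 2027-08-04 through 2027-08-10, 2027-08-13 through 2027-08-16, 2027-08-23 through 2027-08-27, 2027-09-06 through 2027-09-15.
Uncovered inside 2027-08-05 through 2027-09-01: 2027-08-11 through 2027-08-12, 2027-08-17 through 2027-08-22, 2027-08-28 through 2027-09-01.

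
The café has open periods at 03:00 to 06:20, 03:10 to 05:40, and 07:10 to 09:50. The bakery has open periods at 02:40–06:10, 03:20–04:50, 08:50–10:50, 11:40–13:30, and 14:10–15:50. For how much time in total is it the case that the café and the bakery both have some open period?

4 h 10 min

A, merged: 03:00–06:20, 07:10–09:50.
B, merged: 02:40–06:10, 08:50–10:50, 11:40–13:30, 14:10–15:50.
A ∩ B = 03:00–06:10, 08:50–09:50.
Total: 3 h 10 min + 1 h = 4 h 10 min.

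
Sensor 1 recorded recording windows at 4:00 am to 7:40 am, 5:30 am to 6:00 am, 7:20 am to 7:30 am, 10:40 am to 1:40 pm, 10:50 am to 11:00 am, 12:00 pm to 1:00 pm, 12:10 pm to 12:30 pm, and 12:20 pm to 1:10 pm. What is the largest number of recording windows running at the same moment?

Walk the sorted start/end points keeping a running depth.
The depth first hits 4 at 12:20 pm.

4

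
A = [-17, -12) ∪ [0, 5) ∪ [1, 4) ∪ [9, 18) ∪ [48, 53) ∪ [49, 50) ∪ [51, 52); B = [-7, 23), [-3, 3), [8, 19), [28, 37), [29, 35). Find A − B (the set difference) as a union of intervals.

First set merges to [-17, -12), [0, 5), [9, 18), [48, 53).
Second set merges to [-7, 23), [28, 37).
[-17, -12): no B overlap → unchanged.
[0, 5): fully covered by B → removed.
[9, 18): fully covered by B → removed.
[48, 53): no B overlap → unchanged.

[-17, -12) ∪ [48, 53)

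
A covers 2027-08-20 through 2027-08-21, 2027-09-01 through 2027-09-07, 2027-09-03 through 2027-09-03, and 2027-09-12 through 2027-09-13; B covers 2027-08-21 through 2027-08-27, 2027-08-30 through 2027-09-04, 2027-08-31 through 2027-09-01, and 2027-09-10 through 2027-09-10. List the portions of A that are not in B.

First set merges to 2027-08-20 through 2027-08-21, 2027-09-01 through 2027-09-07, 2027-09-12 through 2027-09-13.
Second set merges to 2027-08-21 through 2027-08-27, 2027-08-30 through 2027-09-04, 2027-09-10 through 2027-09-10.
2027-08-20 through 2027-08-21 with B removed leaves 2027-08-20 through 2027-08-20.
2027-09-01 through 2027-09-07 with B removed leaves 2027-09-05 through 2027-09-07.
2027-09-12 through 2027-09-13 is untouched.

2027-08-20 through 2027-08-20, 2027-09-05 through 2027-09-07, 2027-09-12 through 2027-09-13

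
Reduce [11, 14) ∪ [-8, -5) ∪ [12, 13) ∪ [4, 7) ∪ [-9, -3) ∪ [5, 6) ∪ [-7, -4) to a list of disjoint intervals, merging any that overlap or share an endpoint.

[-9, -3) ∪ [4, 7) ∪ [11, 14)

Sort by start: [-9, -3), [-8, -5), [-7, -4), [4, 7), [5, 6), [11, 14), [12, 13).
[-8, -5) overlaps/touches [-9, -3) → extend to [-9, -3).
[-7, -4) overlaps/touches [-9, -3) → extend to [-9, -3).
[4, 7) is disjoint → start new block.
[5, 6) overlaps/touches [4, 7) → extend to [4, 7).
[11, 14) is disjoint → start new block.
[12, 13) overlaps/touches [11, 14) → extend to [11, 14).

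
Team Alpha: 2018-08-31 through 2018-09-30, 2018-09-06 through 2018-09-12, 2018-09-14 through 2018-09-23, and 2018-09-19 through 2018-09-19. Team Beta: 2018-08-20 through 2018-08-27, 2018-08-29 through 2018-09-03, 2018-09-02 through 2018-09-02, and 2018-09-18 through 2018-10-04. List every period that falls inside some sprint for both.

2018-08-31 through 2018-09-03, 2018-09-18 through 2018-09-30

Merge the first list: 2018-08-31 through 2018-09-30.
Merge the second list: 2018-08-20 through 2018-08-27, 2018-08-29 through 2018-09-03, 2018-09-18 through 2018-10-04.
2018-08-31 through 2018-09-30 overlaps B on 2018-08-31 through 2018-09-03, 2018-09-18 through 2018-09-30.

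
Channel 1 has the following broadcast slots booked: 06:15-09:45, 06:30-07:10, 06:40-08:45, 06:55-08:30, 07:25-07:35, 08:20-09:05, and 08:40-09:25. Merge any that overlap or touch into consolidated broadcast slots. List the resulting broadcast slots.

06:15–09:45

06:30–07:10 overlaps/touches 06:15–09:45 → extend to 06:15–09:45.
06:40–08:45 overlaps/touches 06:15–09:45 → extend to 06:15–09:45.
06:55–08:30 overlaps/touches 06:15–09:45 → extend to 06:15–09:45.
07:25–07:35 overlaps/touches 06:15–09:45 → extend to 06:15–09:45.
08:20–09:05 overlaps/touches 06:15–09:45 → extend to 06:15–09:45.
08:40–09:25 overlaps/touches 06:15–09:45 → extend to 06:15–09:45.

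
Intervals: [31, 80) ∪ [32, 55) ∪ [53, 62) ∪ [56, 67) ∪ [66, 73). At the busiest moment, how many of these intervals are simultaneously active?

Sweep endpoints in order; track running count of active intervals.
Peak of 3 reached at 53.

3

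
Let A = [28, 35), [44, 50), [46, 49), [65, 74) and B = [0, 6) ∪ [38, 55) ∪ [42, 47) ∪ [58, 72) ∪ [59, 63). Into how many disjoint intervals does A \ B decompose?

2

Merge the first list: [28, 35), [44, 50), [65, 74).
Merge the second list: [0, 6), [38, 55), [58, 72).
A \ B = [28, 35), [72, 74).
That is 2 disjoint pieces.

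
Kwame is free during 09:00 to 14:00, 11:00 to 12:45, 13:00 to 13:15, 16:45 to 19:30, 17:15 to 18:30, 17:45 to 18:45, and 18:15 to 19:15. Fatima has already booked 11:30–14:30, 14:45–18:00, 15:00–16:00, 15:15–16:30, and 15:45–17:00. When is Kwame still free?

Merge the first list: 09:00–14:00, 16:45–19:30.
Merge the second list: 11:30–14:30, 14:45–18:00.
09:00–14:00 \ B = 09:00–11:30.
16:45–19:30 \ B = 18:00–19:30.

09:00–11:30, 18:00–19:30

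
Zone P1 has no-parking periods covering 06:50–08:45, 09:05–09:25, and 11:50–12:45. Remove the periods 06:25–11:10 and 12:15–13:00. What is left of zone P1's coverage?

11:50–12:15

06:50–08:45: entirely removed.
09:05–09:25: entirely removed.
11:50–12:45 \ B = 11:50–12:15.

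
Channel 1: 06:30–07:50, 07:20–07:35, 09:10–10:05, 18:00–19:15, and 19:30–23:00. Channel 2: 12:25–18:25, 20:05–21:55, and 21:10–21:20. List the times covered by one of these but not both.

A, merged: 06:30-07:50, 09:10-10:05, 18:00-19:15, 19:30-23:00.
B, merged: 12:25-18:25, 20:05-21:55.
A \ B = 06:30-07:50, 09:10-10:05, 18:25-19:15, 19:30-20:05, 21:55-23:00.
B \ A = 12:25-18:00.
Union of the two gives the symmetric difference.

06:30-07:50, 09:10-10:05, 12:25-18:00, 18:25-19:15, 19:30-20:05, 21:55-23:00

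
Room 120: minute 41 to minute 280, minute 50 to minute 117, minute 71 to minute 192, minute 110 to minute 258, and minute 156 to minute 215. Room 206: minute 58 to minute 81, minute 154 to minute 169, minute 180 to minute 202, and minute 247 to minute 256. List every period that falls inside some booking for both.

A, merged: minute 41 to minute 280.
minute 41 to minute 280 ∩ B → minute 58 to minute 81, minute 154 to minute 169, minute 180 to minute 202, minute 247 to minute 256.

minute 58 to minute 81, minute 154 to minute 169, minute 180 to minute 202, minute 247 to minute 256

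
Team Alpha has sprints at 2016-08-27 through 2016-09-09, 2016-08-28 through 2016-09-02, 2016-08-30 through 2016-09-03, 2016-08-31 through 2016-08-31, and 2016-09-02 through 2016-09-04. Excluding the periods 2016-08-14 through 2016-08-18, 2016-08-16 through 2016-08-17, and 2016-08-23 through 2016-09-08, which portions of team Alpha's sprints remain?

2016-09-09 through 2016-09-09

A, merged: 2016-08-27 through 2016-09-09.
B, merged: 2016-08-14 through 2016-08-18, 2016-08-23 through 2016-09-08.
2016-08-27 through 2016-09-09 with B removed leaves 2016-09-09 through 2016-09-09.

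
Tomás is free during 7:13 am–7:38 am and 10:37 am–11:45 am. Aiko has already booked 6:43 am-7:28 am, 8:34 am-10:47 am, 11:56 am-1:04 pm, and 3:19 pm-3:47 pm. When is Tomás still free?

7:13 am–7:38 am with B removed leaves 7:28 am–7:38 am.
10:37 am–11:45 am with B removed leaves 10:47 am–11:45 am.

7:28 am–7:38 am, 10:47 am–11:45 am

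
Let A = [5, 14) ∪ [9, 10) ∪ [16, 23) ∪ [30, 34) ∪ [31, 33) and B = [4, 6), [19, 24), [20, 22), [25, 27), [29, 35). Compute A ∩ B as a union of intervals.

First set merges to [5, 14), [16, 23), [30, 34).
Second set merges to [4, 6), [19, 24), [25, 27), [29, 35).
[5, 14) ∩ B → [5, 6).
[16, 23) ∩ B → [19, 23).
[30, 34) ∩ B → [30, 34).

[5, 6) ∪ [19, 23) ∪ [30, 34)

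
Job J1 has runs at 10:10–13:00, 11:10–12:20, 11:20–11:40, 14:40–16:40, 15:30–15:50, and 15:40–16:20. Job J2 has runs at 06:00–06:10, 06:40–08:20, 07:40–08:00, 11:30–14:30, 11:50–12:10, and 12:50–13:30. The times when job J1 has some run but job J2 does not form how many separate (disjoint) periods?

Merge the first list: 10:10-13:00, 14:40-16:40.
Merge the second list: 06:00-06:10, 06:40-08:20, 11:30-14:30.
A \ B = 10:10-11:30, 14:40-16:40.
That is 2 disjoint pieces.

2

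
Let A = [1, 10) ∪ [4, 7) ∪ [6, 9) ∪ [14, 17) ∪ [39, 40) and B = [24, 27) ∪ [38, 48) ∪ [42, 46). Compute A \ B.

Merge the first list: [1, 10), [14, 17), [39, 40).
Merge the second list: [24, 27), [38, 48).
[1, 10) is untouched.
[14, 17) is untouched.
[39, 40) lies entirely inside B → drops out.

[1, 10) ∪ [14, 17)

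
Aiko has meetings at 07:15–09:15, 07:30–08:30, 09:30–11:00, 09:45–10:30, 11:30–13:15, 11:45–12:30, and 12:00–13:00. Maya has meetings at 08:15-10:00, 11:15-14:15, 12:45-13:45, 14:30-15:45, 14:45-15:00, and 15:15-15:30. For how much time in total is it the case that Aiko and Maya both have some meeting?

First set merges to 07:15-09:15, 09:30-11:00, 11:30-13:15.
Second set merges to 08:15-10:00, 11:15-14:15, 14:30-15:45.
A ∩ B = 08:15-09:15, 09:30-10:00, 11:30-13:15.
Total: 1 h + 30 min + 1 h 45 min = 3 h 15 min.

3 h 15 min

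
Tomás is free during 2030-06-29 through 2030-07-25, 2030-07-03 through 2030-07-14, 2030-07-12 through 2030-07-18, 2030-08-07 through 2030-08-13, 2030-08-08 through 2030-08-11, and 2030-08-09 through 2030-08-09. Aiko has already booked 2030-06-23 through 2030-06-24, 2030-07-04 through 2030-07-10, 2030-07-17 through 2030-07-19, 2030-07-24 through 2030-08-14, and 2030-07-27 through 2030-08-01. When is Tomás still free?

2030-06-29 through 2030-07-03, 2030-07-11 through 2030-07-16, 2030-07-20 through 2030-07-23

First set merges to 2030-06-29 through 2030-07-25, 2030-08-07 through 2030-08-13.
Second set merges to 2030-06-23 through 2030-06-24, 2030-07-04 through 2030-07-10, 2030-07-17 through 2030-07-19, 2030-07-24 through 2030-08-14.
2030-06-29 through 2030-07-25 with B removed leaves 2030-06-29 through 2030-07-03, 2030-07-11 through 2030-07-16, 2030-07-20 through 2030-07-23.
2030-08-07 through 2030-08-13 lies entirely inside B → drops out.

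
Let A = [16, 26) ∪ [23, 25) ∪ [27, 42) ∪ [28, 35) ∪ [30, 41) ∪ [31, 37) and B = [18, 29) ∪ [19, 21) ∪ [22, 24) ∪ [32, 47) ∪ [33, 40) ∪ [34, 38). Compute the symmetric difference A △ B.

[16, 18) ∪ [26, 27) ∪ [29, 32) ∪ [42, 47)

First set merges to [16, 26), [27, 42).
Second set merges to [18, 29), [32, 47).
A \ B = [16, 18), [29, 32).
B \ A = [26, 27), [42, 47).
Union of the two gives the symmetric difference.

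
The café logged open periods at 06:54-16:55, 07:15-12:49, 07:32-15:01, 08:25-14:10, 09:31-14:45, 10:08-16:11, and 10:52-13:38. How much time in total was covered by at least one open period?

Merged: 06:54-16:55.
Length: 10 h 1 min.

10 h 1 min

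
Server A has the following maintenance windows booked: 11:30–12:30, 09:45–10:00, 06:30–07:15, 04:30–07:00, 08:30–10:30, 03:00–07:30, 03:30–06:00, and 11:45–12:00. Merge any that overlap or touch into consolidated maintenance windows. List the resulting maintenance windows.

03:00–07:30, 08:30–10:30, 11:30–12:30

Sort by start: 03:00–07:30, 03:30–06:00, 04:30–07:00, 06:30–07:15, 08:30–10:30, 09:45–10:00, 11:30–12:30, 11:45–12:00.
03:30–06:00 overlaps/touches 03:00–07:30 → extend to 03:00–07:30.
04:30–07:00 overlaps/touches 03:00–07:30 → extend to 03:00–07:30.
06:30–07:15 overlaps/touches 03:00–07:30 → extend to 03:00–07:30.
08:30–10:30 is disjoint → start new block.
09:45–10:00 overlaps/touches 08:30–10:30 → extend to 08:30–10:30.
11:30–12:30 is disjoint → start new block.
11:45–12:00 overlaps/touches 11:30–12:30 → extend to 11:30–12:30.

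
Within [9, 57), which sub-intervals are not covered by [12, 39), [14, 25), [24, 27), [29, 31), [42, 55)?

[9, 12) ∪ [39, 42) ∪ [55, 57)

After merging, the occupied span is [12, 39), [42, 55).
Uncovered inside [9, 57): [9, 12), [39, 42), [55, 57).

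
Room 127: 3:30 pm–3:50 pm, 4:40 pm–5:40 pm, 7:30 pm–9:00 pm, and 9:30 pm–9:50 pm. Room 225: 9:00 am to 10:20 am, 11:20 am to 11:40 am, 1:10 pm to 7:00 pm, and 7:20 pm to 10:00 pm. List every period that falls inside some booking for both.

3:30 pm–3:50 pm, 4:40 pm–5:40 pm, 7:30 pm–9:00 pm, 9:30 pm–9:50 pm

3:30 pm–3:50 pm meets the second set on 3:30 pm–3:50 pm.
4:40 pm–5:40 pm meets the second set on 4:40 pm–5:40 pm.
7:30 pm–9:00 pm meets the second set on 7:30 pm–9:00 pm.
9:30 pm–9:50 pm meets the second set on 9:30 pm–9:50 pm.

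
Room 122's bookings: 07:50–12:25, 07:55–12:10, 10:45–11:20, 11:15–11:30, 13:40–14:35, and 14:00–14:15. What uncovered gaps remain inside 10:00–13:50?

12:25–13:40

After merging, the occupied span is 07:50–12:25, 13:40–14:35.
Gaps within 10:00–13:50: 12:25–13:40.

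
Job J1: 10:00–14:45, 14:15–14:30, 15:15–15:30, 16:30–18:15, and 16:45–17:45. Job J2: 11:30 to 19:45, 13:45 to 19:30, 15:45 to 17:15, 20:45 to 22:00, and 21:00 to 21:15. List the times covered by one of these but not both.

10:00-11:30, 14:45-15:15, 15:30-16:30, 18:15-19:45, 20:45-22:00

First set merges to 10:00-14:45, 15:15-15:30, 16:30-18:15.
Second set merges to 11:30-19:45, 20:45-22:00.
Only in the first: 10:00-11:30.
Only in the second: 14:45-15:15, 15:30-16:30, 18:15-19:45, 20:45-22:00.
Together these are the periods covered by exactly one.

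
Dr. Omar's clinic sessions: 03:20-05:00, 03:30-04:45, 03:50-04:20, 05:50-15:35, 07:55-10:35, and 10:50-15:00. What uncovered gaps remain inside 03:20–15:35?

The merged coverage is 03:20–05:00, 05:50–15:35.
Complement within 03:20–15:35: 05:00–05:50.

05:00–05:50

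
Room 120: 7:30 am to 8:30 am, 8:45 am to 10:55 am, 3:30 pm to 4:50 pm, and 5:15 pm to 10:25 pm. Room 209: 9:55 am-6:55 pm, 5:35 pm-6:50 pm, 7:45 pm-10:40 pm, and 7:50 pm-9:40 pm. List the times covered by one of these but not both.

7:30 am-8:30 am, 8:45 am-9:55 am, 10:55 am-3:30 pm, 4:50 pm-5:15 pm, 6:55 pm-7:45 pm, 10:25 pm-10:40 pm

B, merged: 9:55 am-6:55 pm, 7:45 pm-10:40 pm.
Only in the first: 7:30 am-8:30 am, 8:45 am-9:55 am, 6:55 pm-7:45 pm.
Only in the second: 10:55 am-3:30 pm, 4:50 pm-5:15 pm, 10:25 pm-10:40 pm.
Together these are the periods covered by exactly one.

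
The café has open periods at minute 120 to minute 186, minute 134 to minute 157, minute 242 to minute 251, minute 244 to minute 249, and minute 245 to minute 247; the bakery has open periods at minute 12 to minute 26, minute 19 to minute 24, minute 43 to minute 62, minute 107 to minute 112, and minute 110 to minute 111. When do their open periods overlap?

none

A, merged: minute 120 to minute 186, minute 242 to minute 251.
B, merged: minute 12 to minute 26, minute 43 to minute 62, minute 107 to minute 112.
minute 120 to minute 186 meets no B interval.
minute 242 to minute 251 meets no B interval.
No overlap.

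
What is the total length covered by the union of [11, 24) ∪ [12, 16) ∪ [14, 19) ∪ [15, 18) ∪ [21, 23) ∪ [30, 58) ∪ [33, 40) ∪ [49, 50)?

41

Merged: [11, 24), [30, 58).
Lengths: 13 + 28 = 41.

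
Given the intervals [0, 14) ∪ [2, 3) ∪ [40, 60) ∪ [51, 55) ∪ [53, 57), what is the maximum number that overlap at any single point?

3

Sweep endpoints in order; track running count of active intervals.
Peak of 3 reached at 53.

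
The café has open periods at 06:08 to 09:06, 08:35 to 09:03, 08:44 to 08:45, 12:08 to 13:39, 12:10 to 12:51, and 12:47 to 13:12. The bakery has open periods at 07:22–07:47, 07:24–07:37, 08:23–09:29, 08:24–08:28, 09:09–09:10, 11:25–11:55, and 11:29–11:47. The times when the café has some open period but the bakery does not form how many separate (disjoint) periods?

3

Merge the first list: 06:08-09:06, 12:08-13:39.
Merge the second list: 07:22-07:47, 08:23-09:29, 11:25-11:55.
A \ B = 06:08-07:22, 07:47-08:23, 12:08-13:39.
That is 3 disjoint pieces.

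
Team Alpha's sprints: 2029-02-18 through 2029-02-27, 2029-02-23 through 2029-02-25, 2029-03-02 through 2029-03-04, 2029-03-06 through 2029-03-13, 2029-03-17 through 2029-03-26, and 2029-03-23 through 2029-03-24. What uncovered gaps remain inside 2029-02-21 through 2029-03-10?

Covered (merged): 2029-02-18 through 2029-02-27, 2029-03-02 through 2029-03-04, 2029-03-06 through 2029-03-13, 2029-03-17 through 2029-03-26.
Uncovered inside 2029-02-21 through 2029-03-10: 2029-02-28 through 2029-03-01, 2029-03-05 through 2029-03-05.

2029-02-28 through 2029-03-01, 2029-03-05 through 2029-03-05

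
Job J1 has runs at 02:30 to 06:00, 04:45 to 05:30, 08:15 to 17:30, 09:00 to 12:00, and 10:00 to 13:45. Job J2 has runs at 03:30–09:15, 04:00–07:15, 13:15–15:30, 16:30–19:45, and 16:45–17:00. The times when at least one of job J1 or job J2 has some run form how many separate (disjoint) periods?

First set merges to 02:30–06:00, 08:15–17:30.
Second set merges to 03:30–09:15, 13:15–15:30, 16:30–19:45.
A ∪ B = 02:30–19:45.
That is 1 disjoint piece.

1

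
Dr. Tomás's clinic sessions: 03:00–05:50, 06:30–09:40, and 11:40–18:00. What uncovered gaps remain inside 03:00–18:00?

05:50–06:30, 09:40–11:40

After merging, the occupied span is 03:00–05:50, 06:30–09:40, 11:40–18:00.
Complement within 03:00–18:00: 05:50–06:30, 09:40–11:40.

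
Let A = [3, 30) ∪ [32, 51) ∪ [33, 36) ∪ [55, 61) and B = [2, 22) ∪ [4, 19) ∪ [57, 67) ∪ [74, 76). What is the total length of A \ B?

29

Merge the first list: [3, 30), [32, 51), [55, 61).
Merge the second list: [2, 22), [57, 67), [74, 76).
A \ B = [22, 30), [32, 51), [55, 57).
Total: 8 + 19 + 2 = 29.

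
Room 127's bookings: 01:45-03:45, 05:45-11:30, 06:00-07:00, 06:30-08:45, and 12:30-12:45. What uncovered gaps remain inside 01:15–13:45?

01:15–01:45, 03:45–05:45, 11:30–12:30, 12:45–13:45

After merging, the occupied span is 01:45–03:45, 05:45–11:30, 12:30–12:45.
Uncovered inside 01:15–13:45: 01:15–01:45, 03:45–05:45, 11:30–12:30, 12:45–13:45.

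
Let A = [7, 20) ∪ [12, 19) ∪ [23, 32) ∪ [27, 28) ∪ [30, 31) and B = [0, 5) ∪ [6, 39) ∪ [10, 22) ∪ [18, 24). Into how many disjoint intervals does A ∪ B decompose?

2

A, merged: [7, 20), [23, 32).
B, merged: [0, 5), [6, 39).
A ∪ B = [0, 5), [6, 39).
That is 2 disjoint pieces.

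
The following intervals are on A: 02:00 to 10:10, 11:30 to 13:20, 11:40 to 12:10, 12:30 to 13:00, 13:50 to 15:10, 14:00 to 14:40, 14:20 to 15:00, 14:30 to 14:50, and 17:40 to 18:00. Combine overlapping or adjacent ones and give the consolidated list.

11:30–13:20 is disjoint → start new block.
11:40–12:10 overlaps/touches 11:30–13:20 → extend to 11:30–13:20.
12:30–13:00 overlaps/touches 11:30–13:20 → extend to 11:30–13:20.
13:50–15:10 is disjoint → start new block.
14:00–14:40 overlaps/touches 13:50–15:10 → extend to 13:50–15:10.
14:20–15:00 overlaps/touches 13:50–15:10 → extend to 13:50–15:10.
14:30–14:50 overlaps/touches 13:50–15:10 → extend to 13:50–15:10.
17:40–18:00 is disjoint → start new block.

02:00–10:10, 11:30–13:20, 13:50–15:10, 17:40–18:00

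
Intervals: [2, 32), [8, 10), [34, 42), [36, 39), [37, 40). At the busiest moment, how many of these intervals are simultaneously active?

3

Sweep endpoints in order; track running count of active intervals.
Peak of 3 reached at 37.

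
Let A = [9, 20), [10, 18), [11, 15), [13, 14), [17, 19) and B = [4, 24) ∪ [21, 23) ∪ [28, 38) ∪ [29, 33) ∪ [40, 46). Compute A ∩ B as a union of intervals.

A, merged: [9, 20).
B, merged: [4, 24), [28, 38), [40, 46).
[9, 20) ∩ B → [9, 20).

[9, 20)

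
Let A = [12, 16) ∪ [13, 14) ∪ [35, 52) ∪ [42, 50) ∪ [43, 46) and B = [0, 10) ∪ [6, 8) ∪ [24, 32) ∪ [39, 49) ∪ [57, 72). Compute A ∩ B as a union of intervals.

[39, 49)

A, merged: [12, 16), [35, 52).
B, merged: [0, 10), [24, 32), [39, 49), [57, 72).
[12, 16) meets no B interval.
[35, 52) ∩ B → [39, 49).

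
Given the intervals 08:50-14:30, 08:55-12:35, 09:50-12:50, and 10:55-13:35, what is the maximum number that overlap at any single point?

Walk the sorted start/end points keeping a running depth.
The depth first hits 4 at 10:55.

4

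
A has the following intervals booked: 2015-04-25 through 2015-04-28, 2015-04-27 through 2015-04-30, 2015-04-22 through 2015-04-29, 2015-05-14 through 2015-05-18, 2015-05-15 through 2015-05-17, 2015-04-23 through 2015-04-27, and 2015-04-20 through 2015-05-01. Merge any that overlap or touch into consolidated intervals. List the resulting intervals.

Sort by start: 2015-04-20 through 2015-05-01, 2015-04-22 through 2015-04-29, 2015-04-23 through 2015-04-27, 2015-04-25 through 2015-04-28, 2015-04-27 through 2015-04-30, 2015-05-14 through 2015-05-18, 2015-05-15 through 2015-05-17.
2015-04-22 through 2015-04-29 overlaps/touches 2015-04-20 through 2015-05-01 → extend to 2015-04-20 through 2015-05-01.
2015-04-23 through 2015-04-27 overlaps/touches 2015-04-20 through 2015-05-01 → extend to 2015-04-20 through 2015-05-01.
2015-04-25 through 2015-04-28 overlaps/touches 2015-04-20 through 2015-05-01 → extend to 2015-04-20 through 2015-05-01.
2015-04-27 through 2015-04-30 overlaps/touches 2015-04-20 through 2015-05-01 → extend to 2015-04-20 through 2015-05-01.
2015-05-14 through 2015-05-18 is disjoint → start new block.
2015-05-15 through 2015-05-17 overlaps/touches 2015-05-14 through 2015-05-18 → extend to 2015-05-14 through 2015-05-18.

2015-04-20 through 2015-05-01, 2015-05-14 through 2015-05-18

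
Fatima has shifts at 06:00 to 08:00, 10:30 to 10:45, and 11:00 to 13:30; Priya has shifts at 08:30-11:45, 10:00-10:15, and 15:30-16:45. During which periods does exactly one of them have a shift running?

06:00–08:00, 08:30–10:30, 10:45–11:00, 11:45–13:30, 15:30–16:45

Second set merges to 08:30–11:45, 15:30–16:45.
Only in the first: 06:00–08:00, 11:45–13:30.
Only in the second: 08:30–10:30, 10:45–11:00, 15:30–16:45.
Together these are the periods covered by exactly one.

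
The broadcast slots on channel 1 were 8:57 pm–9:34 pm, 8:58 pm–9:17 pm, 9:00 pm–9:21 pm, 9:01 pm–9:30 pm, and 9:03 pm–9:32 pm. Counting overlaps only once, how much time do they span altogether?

37 min

Merged: 8:57 pm–9:34 pm.
Length: 37 min.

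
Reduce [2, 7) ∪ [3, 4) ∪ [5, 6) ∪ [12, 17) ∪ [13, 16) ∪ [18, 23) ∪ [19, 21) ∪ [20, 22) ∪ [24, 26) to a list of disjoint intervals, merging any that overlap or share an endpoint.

[3, 4) overlaps/touches [2, 7) → extend to [2, 7).
[5, 6) overlaps/touches [2, 7) → extend to [2, 7).
[12, 17) is disjoint → start new block.
[13, 16) overlaps/touches [12, 17) → extend to [12, 17).
[18, 23) is disjoint → start new block.
[19, 21) overlaps/touches [18, 23) → extend to [18, 23).
[20, 22) overlaps/touches [18, 23) → extend to [18, 23).
[24, 26) is disjoint → start new block.

[2, 7) ∪ [12, 17) ∪ [18, 23) ∪ [24, 26)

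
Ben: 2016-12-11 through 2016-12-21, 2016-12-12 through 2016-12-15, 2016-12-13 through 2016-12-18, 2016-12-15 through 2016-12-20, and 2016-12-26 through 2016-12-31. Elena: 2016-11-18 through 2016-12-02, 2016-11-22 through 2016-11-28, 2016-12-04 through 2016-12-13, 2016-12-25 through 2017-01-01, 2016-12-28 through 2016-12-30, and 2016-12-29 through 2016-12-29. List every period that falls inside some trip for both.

2016-12-11 through 2016-12-13, 2016-12-26 through 2016-12-31

A, merged: 2016-12-11 through 2016-12-21, 2016-12-26 through 2016-12-31.
B, merged: 2016-11-18 through 2016-12-02, 2016-12-04 through 2016-12-13, 2016-12-25 through 2017-01-01.
2016-12-11 through 2016-12-21 meets the second set on 2016-12-11 through 2016-12-13.
2016-12-26 through 2016-12-31 meets the second set on 2016-12-26 through 2016-12-31.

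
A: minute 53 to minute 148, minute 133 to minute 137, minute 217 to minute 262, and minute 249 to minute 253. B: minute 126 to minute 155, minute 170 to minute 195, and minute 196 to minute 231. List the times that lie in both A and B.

A, merged: minute 53 to minute 148, minute 217 to minute 262.
minute 53 to minute 148 overlaps B on minute 126 to minute 148.
minute 217 to minute 262 overlaps B on minute 217 to minute 231.

minute 126 to minute 148, minute 217 to minute 231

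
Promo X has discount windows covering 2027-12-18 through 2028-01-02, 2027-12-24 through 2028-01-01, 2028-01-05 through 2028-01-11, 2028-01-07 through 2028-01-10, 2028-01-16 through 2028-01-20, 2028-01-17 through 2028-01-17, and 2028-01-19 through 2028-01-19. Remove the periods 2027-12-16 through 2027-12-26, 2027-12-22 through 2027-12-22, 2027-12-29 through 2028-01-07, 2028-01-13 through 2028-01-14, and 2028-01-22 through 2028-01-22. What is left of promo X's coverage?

2027-12-27 through 2027-12-28, 2028-01-08 through 2028-01-11, 2028-01-16 through 2028-01-20

First set merges to 2027-12-18 through 2028-01-02, 2028-01-05 through 2028-01-11, 2028-01-16 through 2028-01-20.
Second set merges to 2027-12-16 through 2027-12-26, 2027-12-29 through 2028-01-07, 2028-01-13 through 2028-01-14, 2028-01-22 through 2028-01-22.
2027-12-18 through 2028-01-02 minus B → 2027-12-27 through 2027-12-28.
2028-01-05 through 2028-01-11 minus B → 2028-01-08 through 2028-01-11.
2028-01-16 through 2028-01-20: no B overlap → unchanged.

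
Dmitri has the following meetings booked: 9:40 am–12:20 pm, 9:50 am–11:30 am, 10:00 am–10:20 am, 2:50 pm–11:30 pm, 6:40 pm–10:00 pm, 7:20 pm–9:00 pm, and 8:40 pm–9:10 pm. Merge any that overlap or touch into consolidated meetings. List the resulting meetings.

9:40 am–12:20 pm, 2:50 pm–11:30 pm

9:50 am–11:30 am overlaps/touches 9:40 am–12:20 pm → extend to 9:40 am–12:20 pm.
10:00 am–10:20 am overlaps/touches 9:40 am–12:20 pm → extend to 9:40 am–12:20 pm.
2:50 pm–11:30 pm is disjoint → start new block.
6:40 pm–10:00 pm overlaps/touches 2:50 pm–11:30 pm → extend to 2:50 pm–11:30 pm.
7:20 pm–9:00 pm overlaps/touches 2:50 pm–11:30 pm → extend to 2:50 pm–11:30 pm.
8:40 pm–9:10 pm overlaps/touches 2:50 pm–11:30 pm → extend to 2:50 pm–11:30 pm.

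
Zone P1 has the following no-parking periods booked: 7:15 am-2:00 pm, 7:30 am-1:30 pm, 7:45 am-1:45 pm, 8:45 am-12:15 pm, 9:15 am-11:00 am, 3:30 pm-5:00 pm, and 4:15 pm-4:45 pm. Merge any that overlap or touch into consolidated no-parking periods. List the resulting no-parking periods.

7:15 am–2:00 pm, 3:30 pm–5:00 pm

7:30 am–1:30 pm overlaps/touches 7:15 am–2:00 pm → extend to 7:15 am–2:00 pm.
7:45 am–1:45 pm overlaps/touches 7:15 am–2:00 pm → extend to 7:15 am–2:00 pm.
8:45 am–12:15 pm overlaps/touches 7:15 am–2:00 pm → extend to 7:15 am–2:00 pm.
9:15 am–11:00 am overlaps/touches 7:15 am–2:00 pm → extend to 7:15 am–2:00 pm.
3:30 pm–5:00 pm is disjoint → start new block.
4:15 pm–4:45 pm overlaps/touches 3:30 pm–5:00 pm → extend to 3:30 pm–5:00 pm.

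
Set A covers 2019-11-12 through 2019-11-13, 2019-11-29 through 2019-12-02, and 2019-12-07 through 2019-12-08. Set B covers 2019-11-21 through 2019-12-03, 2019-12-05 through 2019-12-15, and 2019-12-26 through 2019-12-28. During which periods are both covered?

2019-11-29 through 2019-12-02, 2019-12-07 through 2019-12-08

2019-11-12 through 2019-11-13: no overlap with the second set.
2019-11-29 through 2019-12-02 meets the second set on 2019-11-29 through 2019-12-02.
2019-12-07 through 2019-12-08 meets the second set on 2019-12-07 through 2019-12-08.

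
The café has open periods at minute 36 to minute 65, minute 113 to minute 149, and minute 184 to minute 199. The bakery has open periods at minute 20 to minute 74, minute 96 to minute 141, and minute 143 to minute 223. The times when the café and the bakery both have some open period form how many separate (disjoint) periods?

A ∩ B = minute 36 to minute 65, minute 113 to minute 141, minute 143 to minute 149, minute 184 to minute 199.
That is 4 disjoint pieces.

4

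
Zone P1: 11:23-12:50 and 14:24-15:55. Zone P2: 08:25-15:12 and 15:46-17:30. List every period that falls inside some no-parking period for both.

11:23–12:50, 14:24–15:12, 15:46–15:55

11:23–12:50 ∩ B → 11:23–12:50.
14:24–15:55 ∩ B → 14:24–15:12, 15:46–15:55.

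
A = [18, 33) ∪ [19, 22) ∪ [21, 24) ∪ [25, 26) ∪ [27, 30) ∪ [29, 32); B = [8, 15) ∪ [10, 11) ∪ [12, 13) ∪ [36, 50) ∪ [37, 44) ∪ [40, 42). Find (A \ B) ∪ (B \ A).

[8, 15) ∪ [18, 33) ∪ [36, 50)

A, merged: [18, 33).
B, merged: [8, 15), [36, 50).
A but not B: [18, 33).
B but not A: [8, 15), [36, 50).
Combining gives A △ B.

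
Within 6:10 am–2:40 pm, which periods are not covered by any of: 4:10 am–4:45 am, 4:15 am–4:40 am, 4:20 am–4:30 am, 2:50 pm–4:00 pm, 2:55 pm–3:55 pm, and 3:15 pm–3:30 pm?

6:10 am-2:40 pm

The merged coverage is 4:10 am-4:45 am, 2:50 pm-4:00 pm.
Complement within 6:10 am-2:40 pm: 6:10 am-2:40 pm.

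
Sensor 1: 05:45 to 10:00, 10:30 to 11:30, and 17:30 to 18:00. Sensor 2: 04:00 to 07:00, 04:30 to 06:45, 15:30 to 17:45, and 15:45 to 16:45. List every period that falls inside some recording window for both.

05:45-07:00, 17:30-17:45

Merge the second list: 04:00-07:00, 15:30-17:45.
05:45-10:00 overlaps B on 05:45-07:00.
10:30-11:30 falls entirely outside B.
17:30-18:00 overlaps B on 17:30-17:45.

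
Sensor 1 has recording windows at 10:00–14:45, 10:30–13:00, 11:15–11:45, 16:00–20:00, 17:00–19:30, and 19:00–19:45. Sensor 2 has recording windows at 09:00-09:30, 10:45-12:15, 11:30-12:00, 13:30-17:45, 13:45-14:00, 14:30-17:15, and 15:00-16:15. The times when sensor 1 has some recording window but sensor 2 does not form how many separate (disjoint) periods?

Merge the first list: 10:00–14:45, 16:00–20:00.
Merge the second list: 09:00–09:30, 10:45–12:15, 13:30–17:45.
A \ B = 10:00–10:45, 12:15–13:30, 17:45–20:00.
That is 3 disjoint pieces.

3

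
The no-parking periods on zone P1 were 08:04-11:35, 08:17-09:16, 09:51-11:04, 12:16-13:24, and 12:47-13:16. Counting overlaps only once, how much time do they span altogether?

Merged: 08:04-11:35, 12:16-13:24.
Lengths: 3 h 31 min + 1 h 8 min = 4 h 39 min.

4 h 39 min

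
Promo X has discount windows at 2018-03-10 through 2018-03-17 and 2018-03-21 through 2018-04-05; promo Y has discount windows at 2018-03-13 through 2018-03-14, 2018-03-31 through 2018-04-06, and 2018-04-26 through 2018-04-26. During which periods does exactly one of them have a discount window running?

2018-03-10 through 2018-03-12, 2018-03-15 through 2018-03-17, 2018-03-21 through 2018-03-30, 2018-04-06 through 2018-04-06, 2018-04-26 through 2018-04-26

Only in the first: 2018-03-10 through 2018-03-12, 2018-03-15 through 2018-03-17, 2018-03-21 through 2018-03-30.
Only in the second: 2018-04-06 through 2018-04-06, 2018-04-26 through 2018-04-26.
Together these are the periods covered by exactly one.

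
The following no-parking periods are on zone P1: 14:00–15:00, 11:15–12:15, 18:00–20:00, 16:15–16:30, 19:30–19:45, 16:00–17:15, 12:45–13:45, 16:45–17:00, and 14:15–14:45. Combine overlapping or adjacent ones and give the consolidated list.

11:15-12:15, 12:45-13:45, 14:00-15:00, 16:00-17:15, 18:00-20:00

Sort by start: 11:15-12:15, 12:45-13:45, 14:00-15:00, 14:15-14:45, 16:00-17:15, 16:15-16:30, 16:45-17:00, 18:00-20:00, 19:30-19:45.
12:45-13:45 is disjoint → start new block.
14:00-15:00 is disjoint → start new block.
14:15-14:45 overlaps/touches 14:00-15:00 → extend to 14:00-15:00.
16:00-17:15 is disjoint → start new block.
16:15-16:30 overlaps/touches 16:00-17:15 → extend to 16:00-17:15.
16:45-17:00 overlaps/touches 16:00-17:15 → extend to 16:00-17:15.
18:00-20:00 is disjoint → start new block.
19:30-19:45 overlaps/touches 18:00-20:00 → extend to 18:00-20:00.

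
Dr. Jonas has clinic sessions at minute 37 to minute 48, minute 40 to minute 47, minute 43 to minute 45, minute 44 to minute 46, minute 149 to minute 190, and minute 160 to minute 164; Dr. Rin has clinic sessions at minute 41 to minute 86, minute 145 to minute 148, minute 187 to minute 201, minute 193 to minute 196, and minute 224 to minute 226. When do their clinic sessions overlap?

Merge the first list: minute 37 to minute 48, minute 149 to minute 190.
Merge the second list: minute 41 to minute 86, minute 145 to minute 148, minute 187 to minute 201, minute 224 to minute 226.
minute 37 to minute 48 overlaps B on minute 41 to minute 48.
minute 149 to minute 190 overlaps B on minute 187 to minute 190.

minute 41 to minute 48, minute 187 to minute 190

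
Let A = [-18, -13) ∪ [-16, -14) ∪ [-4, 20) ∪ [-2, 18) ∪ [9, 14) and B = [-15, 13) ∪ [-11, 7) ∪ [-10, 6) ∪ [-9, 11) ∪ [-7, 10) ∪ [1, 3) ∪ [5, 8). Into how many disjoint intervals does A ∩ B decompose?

A, merged: [-18, -13), [-4, 20).
B, merged: [-15, 13).
A ∩ B = [-15, -13), [-4, 13).
That is 2 disjoint pieces.

2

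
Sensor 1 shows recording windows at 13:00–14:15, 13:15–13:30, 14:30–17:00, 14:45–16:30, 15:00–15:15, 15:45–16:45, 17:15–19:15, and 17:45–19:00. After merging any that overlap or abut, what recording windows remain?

13:00-14:15, 14:30-17:00, 17:15-19:15

13:15-13:30 overlaps/touches 13:00-14:15 → extend to 13:00-14:15.
14:30-17:00 is disjoint → start new block.
14:45-16:30 overlaps/touches 14:30-17:00 → extend to 14:30-17:00.
15:00-15:15 overlaps/touches 14:30-17:00 → extend to 14:30-17:00.
15:45-16:45 overlaps/touches 14:30-17:00 → extend to 14:30-17:00.
17:15-19:15 is disjoint → start new block.
17:45-19:00 overlaps/touches 17:15-19:15 → extend to 17:15-19:15.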